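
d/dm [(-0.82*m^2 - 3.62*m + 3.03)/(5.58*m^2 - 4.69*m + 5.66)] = (24.0454*m^2 - 43.0972*m - 6.2785)/(31.1364*m^4 - 52.3404*m^3 + 85.1617*m^2 - 53.0908*m + 32.0356)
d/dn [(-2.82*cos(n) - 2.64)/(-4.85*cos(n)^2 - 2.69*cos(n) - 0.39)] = (13.677*cos(n)^2 + 25.608*cos(n) + 6.0018)*sin(n)/(23.5225*cos(n)^4 + 26.093*cos(n)^3 + 11.0191*cos(n)^2 + 2.0982*cos(n) + 0.1521)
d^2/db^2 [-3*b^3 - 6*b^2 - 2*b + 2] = -18*b - 12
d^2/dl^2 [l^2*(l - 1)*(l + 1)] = 12*l^2 - 2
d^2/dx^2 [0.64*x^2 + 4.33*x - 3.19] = 1.28000000000000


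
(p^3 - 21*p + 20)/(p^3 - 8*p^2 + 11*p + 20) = (p^2 + 4*p - 5)/(p^2 - 4*p - 5)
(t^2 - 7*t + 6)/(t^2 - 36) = (t - 1)/(t + 6)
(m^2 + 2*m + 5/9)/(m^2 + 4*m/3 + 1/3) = (m + 5/3)/(m + 1)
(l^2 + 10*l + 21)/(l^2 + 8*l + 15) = (l + 7)/(l + 5)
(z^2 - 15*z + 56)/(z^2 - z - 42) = (z - 8)/(z + 6)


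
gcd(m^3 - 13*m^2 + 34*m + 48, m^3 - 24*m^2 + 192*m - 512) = m - 8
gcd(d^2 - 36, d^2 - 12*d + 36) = d - 6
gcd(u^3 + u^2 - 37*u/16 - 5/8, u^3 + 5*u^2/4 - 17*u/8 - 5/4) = u^2 + 3*u/4 - 5/2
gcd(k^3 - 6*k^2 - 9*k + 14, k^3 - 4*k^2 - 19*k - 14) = k^2 - 5*k - 14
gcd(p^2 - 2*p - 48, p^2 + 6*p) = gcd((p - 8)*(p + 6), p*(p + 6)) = p + 6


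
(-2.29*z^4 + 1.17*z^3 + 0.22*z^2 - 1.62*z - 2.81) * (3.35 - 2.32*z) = 5.3128*z^5 - 10.3859*z^4 + 3.4091*z^3 + 4.4954*z^2 + 1.0922*z - 9.4135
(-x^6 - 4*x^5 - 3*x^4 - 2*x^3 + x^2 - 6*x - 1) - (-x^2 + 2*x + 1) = -x^6 - 4*x^5 - 3*x^4 - 2*x^3 + 2*x^2 - 8*x - 2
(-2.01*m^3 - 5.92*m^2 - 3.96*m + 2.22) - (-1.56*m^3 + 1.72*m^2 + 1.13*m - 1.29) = -0.45*m^3 - 7.64*m^2 - 5.09*m + 3.51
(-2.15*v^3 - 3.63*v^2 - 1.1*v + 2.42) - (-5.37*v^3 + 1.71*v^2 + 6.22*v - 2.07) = 3.22*v^3 - 5.34*v^2 - 7.32*v + 4.49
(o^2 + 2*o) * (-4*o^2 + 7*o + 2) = -4*o^4 - o^3 + 16*o^2 + 4*o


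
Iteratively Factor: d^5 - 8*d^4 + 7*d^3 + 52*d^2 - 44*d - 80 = (d - 2)*(d^4 - 6*d^3 - 5*d^2 + 42*d + 40) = (d - 4)*(d - 2)*(d^3 - 2*d^2 - 13*d - 10) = (d - 4)*(d - 2)*(d + 2)*(d^2 - 4*d - 5) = (d - 5)*(d - 4)*(d - 2)*(d + 2)*(d + 1)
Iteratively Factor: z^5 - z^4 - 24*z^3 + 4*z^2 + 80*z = (z)*(z^4 - z^3 - 24*z^2 + 4*z + 80) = z*(z - 5)*(z^3 + 4*z^2 - 4*z - 16) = z*(z - 5)*(z + 4)*(z^2 - 4) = z*(z - 5)*(z - 2)*(z + 4)*(z + 2)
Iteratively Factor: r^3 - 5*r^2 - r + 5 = (r + 1)*(r^2 - 6*r + 5) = (r - 1)*(r + 1)*(r - 5)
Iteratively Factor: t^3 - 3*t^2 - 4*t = (t)*(t^2 - 3*t - 4) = t*(t - 4)*(t + 1)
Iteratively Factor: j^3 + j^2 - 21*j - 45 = (j - 5)*(j^2 + 6*j + 9) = (j - 5)*(j + 3)*(j + 3)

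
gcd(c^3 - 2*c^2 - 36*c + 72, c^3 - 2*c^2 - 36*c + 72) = c^3 - 2*c^2 - 36*c + 72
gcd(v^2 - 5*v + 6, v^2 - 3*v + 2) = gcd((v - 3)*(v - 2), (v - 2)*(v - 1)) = v - 2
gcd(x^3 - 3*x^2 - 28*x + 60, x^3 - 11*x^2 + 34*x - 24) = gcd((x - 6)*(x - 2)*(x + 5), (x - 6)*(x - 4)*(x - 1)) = x - 6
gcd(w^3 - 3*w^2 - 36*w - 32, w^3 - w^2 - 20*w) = w + 4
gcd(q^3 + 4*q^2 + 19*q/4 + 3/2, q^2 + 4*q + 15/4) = q + 3/2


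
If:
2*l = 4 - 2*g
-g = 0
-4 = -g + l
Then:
No Solution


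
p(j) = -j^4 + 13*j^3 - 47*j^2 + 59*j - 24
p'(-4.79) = 1843.69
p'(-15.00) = 23744.00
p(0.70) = -1.51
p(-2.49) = -701.45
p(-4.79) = -3340.14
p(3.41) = 10.93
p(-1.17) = -180.06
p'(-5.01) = 2011.85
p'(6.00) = 35.00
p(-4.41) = -2691.44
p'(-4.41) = 1575.08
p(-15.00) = -105984.00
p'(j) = -4*j^3 + 39*j^2 - 94*j + 59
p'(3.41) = 33.35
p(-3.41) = -1422.40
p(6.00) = 150.00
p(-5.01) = -3764.08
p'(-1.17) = 228.77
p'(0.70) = 10.94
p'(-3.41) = 991.64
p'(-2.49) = 596.62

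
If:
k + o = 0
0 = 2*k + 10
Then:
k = -5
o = 5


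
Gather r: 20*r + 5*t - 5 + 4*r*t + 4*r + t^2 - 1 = r*(4*t + 24) + t^2 + 5*t - 6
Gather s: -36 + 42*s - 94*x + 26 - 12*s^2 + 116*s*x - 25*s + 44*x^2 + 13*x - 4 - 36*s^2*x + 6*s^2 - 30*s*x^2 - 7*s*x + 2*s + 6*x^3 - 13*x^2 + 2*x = s^2*(-36*x - 6) + s*(-30*x^2 + 109*x + 19) + 6*x^3 + 31*x^2 - 79*x - 14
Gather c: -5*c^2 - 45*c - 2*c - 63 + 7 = -5*c^2 - 47*c - 56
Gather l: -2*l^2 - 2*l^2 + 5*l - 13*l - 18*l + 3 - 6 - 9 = -4*l^2 - 26*l - 12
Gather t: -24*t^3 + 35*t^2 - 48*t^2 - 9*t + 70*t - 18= -24*t^3 - 13*t^2 + 61*t - 18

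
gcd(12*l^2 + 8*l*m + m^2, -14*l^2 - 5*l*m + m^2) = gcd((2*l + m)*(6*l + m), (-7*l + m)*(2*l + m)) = 2*l + m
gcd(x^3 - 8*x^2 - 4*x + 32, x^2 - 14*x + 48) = x - 8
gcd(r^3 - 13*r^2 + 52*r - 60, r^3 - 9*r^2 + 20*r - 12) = r^2 - 8*r + 12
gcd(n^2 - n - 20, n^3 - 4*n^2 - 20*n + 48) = n + 4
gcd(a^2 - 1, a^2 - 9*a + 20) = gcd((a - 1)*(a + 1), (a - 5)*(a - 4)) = 1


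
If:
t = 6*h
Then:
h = t/6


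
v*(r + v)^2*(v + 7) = r^2*v^2 + 7*r^2*v + 2*r*v^3 + 14*r*v^2 + v^4 + 7*v^3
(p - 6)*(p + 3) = p^2 - 3*p - 18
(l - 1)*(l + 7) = l^2 + 6*l - 7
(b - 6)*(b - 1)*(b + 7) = b^3 - 43*b + 42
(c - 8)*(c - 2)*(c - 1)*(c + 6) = c^4 - 5*c^3 - 40*c^2 + 140*c - 96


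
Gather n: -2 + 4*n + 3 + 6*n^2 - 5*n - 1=6*n^2 - n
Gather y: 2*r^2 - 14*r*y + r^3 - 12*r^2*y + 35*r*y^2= r^3 + 2*r^2 + 35*r*y^2 + y*(-12*r^2 - 14*r)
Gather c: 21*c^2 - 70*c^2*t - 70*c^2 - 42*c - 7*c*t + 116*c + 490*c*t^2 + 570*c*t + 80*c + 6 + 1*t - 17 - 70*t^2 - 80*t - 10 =c^2*(-70*t - 49) + c*(490*t^2 + 563*t + 154) - 70*t^2 - 79*t - 21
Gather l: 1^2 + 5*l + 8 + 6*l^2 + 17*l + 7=6*l^2 + 22*l + 16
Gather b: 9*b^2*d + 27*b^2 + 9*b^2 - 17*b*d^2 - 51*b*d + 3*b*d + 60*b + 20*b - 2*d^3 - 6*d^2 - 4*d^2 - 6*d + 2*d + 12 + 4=b^2*(9*d + 36) + b*(-17*d^2 - 48*d + 80) - 2*d^3 - 10*d^2 - 4*d + 16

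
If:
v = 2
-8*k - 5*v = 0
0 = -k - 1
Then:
No Solution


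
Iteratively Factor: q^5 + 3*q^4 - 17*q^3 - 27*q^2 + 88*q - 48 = (q - 1)*(q^4 + 4*q^3 - 13*q^2 - 40*q + 48) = (q - 1)*(q + 4)*(q^3 - 13*q + 12) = (q - 3)*(q - 1)*(q + 4)*(q^2 + 3*q - 4) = (q - 3)*(q - 1)*(q + 4)^2*(q - 1)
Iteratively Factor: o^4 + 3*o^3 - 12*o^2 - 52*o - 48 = (o + 2)*(o^3 + o^2 - 14*o - 24) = (o - 4)*(o + 2)*(o^2 + 5*o + 6) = (o - 4)*(o + 2)^2*(o + 3)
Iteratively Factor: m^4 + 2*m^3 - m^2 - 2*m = (m)*(m^3 + 2*m^2 - m - 2) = m*(m + 1)*(m^2 + m - 2) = m*(m - 1)*(m + 1)*(m + 2)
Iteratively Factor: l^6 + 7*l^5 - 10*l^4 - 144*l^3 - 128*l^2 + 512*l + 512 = (l + 1)*(l^5 + 6*l^4 - 16*l^3 - 128*l^2 + 512) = (l + 1)*(l + 4)*(l^4 + 2*l^3 - 24*l^2 - 32*l + 128) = (l - 2)*(l + 1)*(l + 4)*(l^3 + 4*l^2 - 16*l - 64) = (l - 4)*(l - 2)*(l + 1)*(l + 4)*(l^2 + 8*l + 16) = (l - 4)*(l - 2)*(l + 1)*(l + 4)^2*(l + 4)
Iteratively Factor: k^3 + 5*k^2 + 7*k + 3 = (k + 3)*(k^2 + 2*k + 1) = (k + 1)*(k + 3)*(k + 1)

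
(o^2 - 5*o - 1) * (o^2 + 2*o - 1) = o^4 - 3*o^3 - 12*o^2 + 3*o + 1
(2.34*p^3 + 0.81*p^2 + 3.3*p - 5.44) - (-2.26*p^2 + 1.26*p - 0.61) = 2.34*p^3 + 3.07*p^2 + 2.04*p - 4.83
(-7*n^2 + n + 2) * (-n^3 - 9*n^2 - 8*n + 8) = 7*n^5 + 62*n^4 + 45*n^3 - 82*n^2 - 8*n + 16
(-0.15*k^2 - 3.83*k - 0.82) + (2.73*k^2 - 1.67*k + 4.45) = 2.58*k^2 - 5.5*k + 3.63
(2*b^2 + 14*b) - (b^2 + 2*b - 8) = b^2 + 12*b + 8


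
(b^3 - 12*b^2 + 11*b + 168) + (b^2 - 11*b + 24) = b^3 - 11*b^2 + 192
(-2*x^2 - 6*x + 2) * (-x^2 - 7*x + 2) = 2*x^4 + 20*x^3 + 36*x^2 - 26*x + 4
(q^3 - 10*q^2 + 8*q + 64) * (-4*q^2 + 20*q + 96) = -4*q^5 + 60*q^4 - 136*q^3 - 1056*q^2 + 2048*q + 6144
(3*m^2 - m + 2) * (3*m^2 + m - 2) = 9*m^4 - m^2 + 4*m - 4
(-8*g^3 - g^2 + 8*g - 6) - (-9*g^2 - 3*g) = -8*g^3 + 8*g^2 + 11*g - 6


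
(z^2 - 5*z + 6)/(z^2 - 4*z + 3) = (z - 2)/(z - 1)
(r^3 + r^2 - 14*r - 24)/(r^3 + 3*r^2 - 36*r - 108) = (r^2 - 2*r - 8)/(r^2 - 36)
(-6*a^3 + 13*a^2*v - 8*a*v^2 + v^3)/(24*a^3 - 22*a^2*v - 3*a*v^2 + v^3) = (-a + v)/(4*a + v)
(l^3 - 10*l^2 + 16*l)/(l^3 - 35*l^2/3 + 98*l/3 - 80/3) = 3*l/(3*l - 5)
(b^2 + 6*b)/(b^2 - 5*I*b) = (b + 6)/(b - 5*I)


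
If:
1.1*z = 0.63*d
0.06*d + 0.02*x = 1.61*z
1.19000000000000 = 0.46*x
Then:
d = 0.06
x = 2.59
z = 0.03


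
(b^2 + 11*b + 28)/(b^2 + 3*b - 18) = (b^2 + 11*b + 28)/(b^2 + 3*b - 18)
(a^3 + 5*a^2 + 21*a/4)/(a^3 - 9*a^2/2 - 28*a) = (a + 3/2)/(a - 8)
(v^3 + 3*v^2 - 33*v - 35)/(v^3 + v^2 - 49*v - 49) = (v - 5)/(v - 7)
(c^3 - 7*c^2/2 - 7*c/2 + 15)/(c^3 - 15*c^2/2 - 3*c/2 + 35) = (c - 3)/(c - 7)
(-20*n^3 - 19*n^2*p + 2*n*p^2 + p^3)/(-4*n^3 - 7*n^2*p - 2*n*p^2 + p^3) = (5*n + p)/(n + p)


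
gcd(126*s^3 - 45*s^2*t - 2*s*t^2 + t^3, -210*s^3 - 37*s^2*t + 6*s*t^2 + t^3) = 42*s^2 - s*t - t^2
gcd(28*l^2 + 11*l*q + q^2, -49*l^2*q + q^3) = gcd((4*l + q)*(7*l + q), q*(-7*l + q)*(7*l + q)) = 7*l + q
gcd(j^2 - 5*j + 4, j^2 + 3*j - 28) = j - 4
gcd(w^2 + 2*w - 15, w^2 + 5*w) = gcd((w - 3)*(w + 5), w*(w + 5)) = w + 5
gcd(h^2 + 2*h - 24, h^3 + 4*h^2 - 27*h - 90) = h + 6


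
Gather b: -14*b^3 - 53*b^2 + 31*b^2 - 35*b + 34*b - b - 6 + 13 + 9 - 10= -14*b^3 - 22*b^2 - 2*b + 6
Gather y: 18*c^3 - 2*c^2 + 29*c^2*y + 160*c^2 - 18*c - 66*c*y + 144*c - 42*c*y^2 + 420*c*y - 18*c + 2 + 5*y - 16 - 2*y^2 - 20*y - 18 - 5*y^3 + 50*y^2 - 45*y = 18*c^3 + 158*c^2 + 108*c - 5*y^3 + y^2*(48 - 42*c) + y*(29*c^2 + 354*c - 60) - 32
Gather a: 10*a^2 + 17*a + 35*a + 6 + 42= 10*a^2 + 52*a + 48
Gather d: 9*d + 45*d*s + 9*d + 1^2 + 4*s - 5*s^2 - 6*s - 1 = d*(45*s + 18) - 5*s^2 - 2*s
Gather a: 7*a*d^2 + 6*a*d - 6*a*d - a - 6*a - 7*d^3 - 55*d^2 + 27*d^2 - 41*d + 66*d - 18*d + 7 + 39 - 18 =a*(7*d^2 - 7) - 7*d^3 - 28*d^2 + 7*d + 28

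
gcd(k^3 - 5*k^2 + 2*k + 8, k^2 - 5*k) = 1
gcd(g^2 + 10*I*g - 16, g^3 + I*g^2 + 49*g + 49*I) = 1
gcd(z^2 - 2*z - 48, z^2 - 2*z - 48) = z^2 - 2*z - 48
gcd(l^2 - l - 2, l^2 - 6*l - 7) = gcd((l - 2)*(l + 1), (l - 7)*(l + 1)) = l + 1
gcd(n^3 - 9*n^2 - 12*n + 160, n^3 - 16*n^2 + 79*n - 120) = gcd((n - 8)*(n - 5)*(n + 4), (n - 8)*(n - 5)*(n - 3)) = n^2 - 13*n + 40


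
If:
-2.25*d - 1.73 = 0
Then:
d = -0.77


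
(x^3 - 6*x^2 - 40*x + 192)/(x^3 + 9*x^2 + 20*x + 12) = (x^2 - 12*x + 32)/(x^2 + 3*x + 2)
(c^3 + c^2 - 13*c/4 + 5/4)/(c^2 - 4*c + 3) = (c^2 + 2*c - 5/4)/(c - 3)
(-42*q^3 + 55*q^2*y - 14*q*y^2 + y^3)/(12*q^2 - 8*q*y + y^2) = (7*q^2 - 8*q*y + y^2)/(-2*q + y)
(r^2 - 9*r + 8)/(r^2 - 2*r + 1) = (r - 8)/(r - 1)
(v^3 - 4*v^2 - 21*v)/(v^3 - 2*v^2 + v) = (v^2 - 4*v - 21)/(v^2 - 2*v + 1)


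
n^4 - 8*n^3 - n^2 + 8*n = n*(n - 8)*(n - 1)*(n + 1)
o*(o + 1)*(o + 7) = o^3 + 8*o^2 + 7*o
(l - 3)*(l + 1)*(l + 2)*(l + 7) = l^4 + 7*l^3 - 7*l^2 - 55*l - 42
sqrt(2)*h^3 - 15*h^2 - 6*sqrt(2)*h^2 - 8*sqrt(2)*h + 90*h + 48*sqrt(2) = (h - 6)*(h - 8*sqrt(2))*(sqrt(2)*h + 1)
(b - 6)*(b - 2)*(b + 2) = b^3 - 6*b^2 - 4*b + 24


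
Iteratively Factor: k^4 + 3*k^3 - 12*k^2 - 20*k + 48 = (k + 4)*(k^3 - k^2 - 8*k + 12) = (k - 2)*(k + 4)*(k^2 + k - 6) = (k - 2)*(k + 3)*(k + 4)*(k - 2)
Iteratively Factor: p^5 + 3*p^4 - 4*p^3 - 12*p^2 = (p + 2)*(p^4 + p^3 - 6*p^2) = (p - 2)*(p + 2)*(p^3 + 3*p^2) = p*(p - 2)*(p + 2)*(p^2 + 3*p) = p^2*(p - 2)*(p + 2)*(p + 3)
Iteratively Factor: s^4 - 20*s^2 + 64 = (s + 4)*(s^3 - 4*s^2 - 4*s + 16) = (s + 2)*(s + 4)*(s^2 - 6*s + 8) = (s - 2)*(s + 2)*(s + 4)*(s - 4)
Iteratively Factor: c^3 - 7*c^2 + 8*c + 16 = (c - 4)*(c^2 - 3*c - 4) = (c - 4)^2*(c + 1)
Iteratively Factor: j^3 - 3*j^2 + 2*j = (j)*(j^2 - 3*j + 2) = j*(j - 2)*(j - 1)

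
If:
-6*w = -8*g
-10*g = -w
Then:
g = 0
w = 0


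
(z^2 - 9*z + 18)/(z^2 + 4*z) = (z^2 - 9*z + 18)/(z*(z + 4))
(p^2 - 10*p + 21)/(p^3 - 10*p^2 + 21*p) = 1/p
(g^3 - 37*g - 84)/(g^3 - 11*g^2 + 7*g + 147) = (g + 4)/(g - 7)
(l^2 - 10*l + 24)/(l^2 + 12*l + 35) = (l^2 - 10*l + 24)/(l^2 + 12*l + 35)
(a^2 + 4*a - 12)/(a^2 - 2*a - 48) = (a - 2)/(a - 8)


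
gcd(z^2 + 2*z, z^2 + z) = z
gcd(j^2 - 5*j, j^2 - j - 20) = j - 5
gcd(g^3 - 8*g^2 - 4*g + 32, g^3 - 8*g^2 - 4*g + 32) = g^3 - 8*g^2 - 4*g + 32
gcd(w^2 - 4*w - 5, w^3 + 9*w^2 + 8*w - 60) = 1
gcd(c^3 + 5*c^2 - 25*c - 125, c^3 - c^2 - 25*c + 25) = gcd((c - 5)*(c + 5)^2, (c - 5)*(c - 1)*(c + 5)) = c^2 - 25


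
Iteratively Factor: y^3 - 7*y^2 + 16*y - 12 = (y - 3)*(y^2 - 4*y + 4) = (y - 3)*(y - 2)*(y - 2)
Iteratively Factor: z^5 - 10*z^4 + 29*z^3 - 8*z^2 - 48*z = (z - 4)*(z^4 - 6*z^3 + 5*z^2 + 12*z) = (z - 4)*(z + 1)*(z^3 - 7*z^2 + 12*z) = (z - 4)*(z - 3)*(z + 1)*(z^2 - 4*z) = (z - 4)^2*(z - 3)*(z + 1)*(z)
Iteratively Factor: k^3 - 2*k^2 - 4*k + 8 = (k - 2)*(k^2 - 4) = (k - 2)^2*(k + 2)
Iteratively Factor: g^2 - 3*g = (g)*(g - 3)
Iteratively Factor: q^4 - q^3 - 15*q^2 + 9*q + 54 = (q - 3)*(q^3 + 2*q^2 - 9*q - 18) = (q - 3)*(q + 2)*(q^2 - 9) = (q - 3)*(q + 2)*(q + 3)*(q - 3)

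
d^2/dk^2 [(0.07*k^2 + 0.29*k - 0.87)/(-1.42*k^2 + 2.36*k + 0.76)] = (-2.22044604925031e-16*k^4 - 1.63868*k^3 + 10.072344*k^2 - 19.371072*k + 12.528336)/(2.863288*k^6 - 14.276112*k^5 + 19.129104*k^4 + 2.137216*k^3 - 10.238112*k^2 - 4.089408*k - 0.438976)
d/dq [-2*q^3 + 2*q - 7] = 2 - 6*q^2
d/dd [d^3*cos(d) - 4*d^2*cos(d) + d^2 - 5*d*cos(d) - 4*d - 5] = -d^3*sin(d) + 4*d^2*sin(d) + 3*d^2*cos(d) + 5*d*sin(d) - 8*d*cos(d) + 2*d - 5*cos(d) - 4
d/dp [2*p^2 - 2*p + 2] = 4*p - 2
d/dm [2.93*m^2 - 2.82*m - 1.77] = 5.86*m - 2.82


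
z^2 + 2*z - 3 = (z - 1)*(z + 3)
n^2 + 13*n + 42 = (n + 6)*(n + 7)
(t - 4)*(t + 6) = t^2 + 2*t - 24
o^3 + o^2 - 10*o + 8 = (o - 2)*(o - 1)*(o + 4)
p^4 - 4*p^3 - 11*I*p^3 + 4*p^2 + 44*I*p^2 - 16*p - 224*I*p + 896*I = (p - 4)*(p - 8*I)*(p - 7*I)*(p + 4*I)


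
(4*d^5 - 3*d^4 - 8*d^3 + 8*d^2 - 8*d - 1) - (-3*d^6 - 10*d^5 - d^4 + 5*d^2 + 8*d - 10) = 3*d^6 + 14*d^5 - 2*d^4 - 8*d^3 + 3*d^2 - 16*d + 9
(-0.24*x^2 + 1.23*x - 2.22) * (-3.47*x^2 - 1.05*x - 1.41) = 0.8328*x^4 - 4.0161*x^3 + 6.7503*x^2 + 0.5967*x + 3.1302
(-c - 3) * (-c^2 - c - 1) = c^3 + 4*c^2 + 4*c + 3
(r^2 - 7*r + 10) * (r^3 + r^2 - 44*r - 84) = r^5 - 6*r^4 - 41*r^3 + 234*r^2 + 148*r - 840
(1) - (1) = 0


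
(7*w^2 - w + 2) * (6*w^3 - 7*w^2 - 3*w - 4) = 42*w^5 - 55*w^4 - 2*w^3 - 39*w^2 - 2*w - 8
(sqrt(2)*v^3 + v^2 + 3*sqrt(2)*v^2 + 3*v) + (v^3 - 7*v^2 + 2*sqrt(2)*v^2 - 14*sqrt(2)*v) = v^3 + sqrt(2)*v^3 - 6*v^2 + 5*sqrt(2)*v^2 - 14*sqrt(2)*v + 3*v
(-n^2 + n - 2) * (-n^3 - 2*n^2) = n^5 + n^4 + 4*n^2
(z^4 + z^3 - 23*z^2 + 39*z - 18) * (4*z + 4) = 4*z^5 + 8*z^4 - 88*z^3 + 64*z^2 + 84*z - 72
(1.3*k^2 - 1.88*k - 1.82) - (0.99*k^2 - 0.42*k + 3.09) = 0.31*k^2 - 1.46*k - 4.91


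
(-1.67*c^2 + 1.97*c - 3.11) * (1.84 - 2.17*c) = 3.6239*c^3 - 7.3477*c^2 + 10.3735*c - 5.7224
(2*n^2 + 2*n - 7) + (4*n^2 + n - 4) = 6*n^2 + 3*n - 11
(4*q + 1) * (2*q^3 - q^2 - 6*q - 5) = 8*q^4 - 2*q^3 - 25*q^2 - 26*q - 5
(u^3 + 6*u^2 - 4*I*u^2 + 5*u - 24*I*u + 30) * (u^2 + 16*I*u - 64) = u^5 + 6*u^4 + 12*I*u^4 + 5*u^3 + 72*I*u^3 + 30*u^2 + 336*I*u^2 - 320*u + 2016*I*u - 1920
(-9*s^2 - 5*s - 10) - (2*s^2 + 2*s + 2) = -11*s^2 - 7*s - 12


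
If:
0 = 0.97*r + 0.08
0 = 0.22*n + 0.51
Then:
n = -2.32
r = -0.08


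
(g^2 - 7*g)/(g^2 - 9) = g*(g - 7)/(g^2 - 9)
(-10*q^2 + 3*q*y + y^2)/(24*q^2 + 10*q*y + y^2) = (-10*q^2 + 3*q*y + y^2)/(24*q^2 + 10*q*y + y^2)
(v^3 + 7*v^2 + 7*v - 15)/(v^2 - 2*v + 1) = (v^2 + 8*v + 15)/(v - 1)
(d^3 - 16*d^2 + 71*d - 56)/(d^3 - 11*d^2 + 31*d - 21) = (d - 8)/(d - 3)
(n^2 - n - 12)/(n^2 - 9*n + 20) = (n + 3)/(n - 5)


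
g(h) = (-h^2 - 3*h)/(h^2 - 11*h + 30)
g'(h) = (11 - 2*h)*(-h^2 - 3*h)/(h^2 - 11*h + 30)^2 + (-2*h - 3)/(h^2 - 11*h + 30)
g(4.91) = -395.90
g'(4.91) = -4892.82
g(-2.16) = 0.03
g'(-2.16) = 0.03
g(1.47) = -0.41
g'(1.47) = -0.58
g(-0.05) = 0.00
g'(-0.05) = -0.09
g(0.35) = -0.04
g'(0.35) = -0.16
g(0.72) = -0.12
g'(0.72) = -0.25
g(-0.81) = 0.04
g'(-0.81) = -0.02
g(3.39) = -5.16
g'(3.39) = -7.50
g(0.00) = 0.00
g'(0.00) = -0.10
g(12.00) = -4.29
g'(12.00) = 0.68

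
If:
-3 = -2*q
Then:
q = 3/2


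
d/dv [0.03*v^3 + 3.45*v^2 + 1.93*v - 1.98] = 0.09*v^2 + 6.9*v + 1.93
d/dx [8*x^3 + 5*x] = 24*x^2 + 5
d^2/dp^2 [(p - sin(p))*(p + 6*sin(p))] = -5*p*sin(p) + 24*sin(p)^2 + 10*cos(p) - 10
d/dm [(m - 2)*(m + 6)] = 2*m + 4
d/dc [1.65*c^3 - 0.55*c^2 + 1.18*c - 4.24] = 4.95*c^2 - 1.1*c + 1.18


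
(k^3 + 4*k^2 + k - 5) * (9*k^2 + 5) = 9*k^5 + 36*k^4 + 14*k^3 - 25*k^2 + 5*k - 25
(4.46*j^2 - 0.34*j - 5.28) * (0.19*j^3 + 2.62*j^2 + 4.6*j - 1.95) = 0.8474*j^5 + 11.6206*j^4 + 18.622*j^3 - 24.0946*j^2 - 23.625*j + 10.296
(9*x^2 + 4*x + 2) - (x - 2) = 9*x^2 + 3*x + 4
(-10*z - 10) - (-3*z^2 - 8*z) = 3*z^2 - 2*z - 10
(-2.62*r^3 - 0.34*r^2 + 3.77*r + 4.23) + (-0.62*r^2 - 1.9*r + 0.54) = -2.62*r^3 - 0.96*r^2 + 1.87*r + 4.77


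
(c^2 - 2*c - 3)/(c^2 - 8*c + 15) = (c + 1)/(c - 5)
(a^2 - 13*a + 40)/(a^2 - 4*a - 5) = (a - 8)/(a + 1)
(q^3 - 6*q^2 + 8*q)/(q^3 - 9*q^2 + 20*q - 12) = q*(q - 4)/(q^2 - 7*q + 6)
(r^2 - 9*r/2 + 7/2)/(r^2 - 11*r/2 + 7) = (r - 1)/(r - 2)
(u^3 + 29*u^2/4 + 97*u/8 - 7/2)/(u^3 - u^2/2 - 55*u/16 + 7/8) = 2*(2*u^2 + 15*u + 28)/(4*u^2 - u - 14)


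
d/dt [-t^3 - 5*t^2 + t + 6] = -3*t^2 - 10*t + 1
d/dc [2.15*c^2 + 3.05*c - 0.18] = 4.3*c + 3.05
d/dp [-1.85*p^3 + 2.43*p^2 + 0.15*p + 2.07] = -5.55*p^2 + 4.86*p + 0.15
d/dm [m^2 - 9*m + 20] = 2*m - 9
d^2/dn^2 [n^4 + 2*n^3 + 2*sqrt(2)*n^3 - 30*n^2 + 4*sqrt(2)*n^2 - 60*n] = 12*n^2 + 12*n + 12*sqrt(2)*n - 60 + 8*sqrt(2)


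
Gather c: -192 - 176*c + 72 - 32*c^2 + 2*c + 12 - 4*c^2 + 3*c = -36*c^2 - 171*c - 108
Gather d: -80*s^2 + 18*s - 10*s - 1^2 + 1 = -80*s^2 + 8*s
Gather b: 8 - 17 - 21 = -30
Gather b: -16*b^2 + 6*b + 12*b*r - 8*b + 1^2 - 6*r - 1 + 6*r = -16*b^2 + b*(12*r - 2)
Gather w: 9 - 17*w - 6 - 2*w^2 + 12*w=-2*w^2 - 5*w + 3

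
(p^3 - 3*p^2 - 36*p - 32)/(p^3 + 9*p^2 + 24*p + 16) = (p - 8)/(p + 4)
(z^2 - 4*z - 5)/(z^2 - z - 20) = (z + 1)/(z + 4)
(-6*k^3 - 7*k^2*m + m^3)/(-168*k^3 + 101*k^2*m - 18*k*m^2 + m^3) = (2*k^2 + 3*k*m + m^2)/(56*k^2 - 15*k*m + m^2)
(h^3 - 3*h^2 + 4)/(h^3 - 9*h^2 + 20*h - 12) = (h^2 - h - 2)/(h^2 - 7*h + 6)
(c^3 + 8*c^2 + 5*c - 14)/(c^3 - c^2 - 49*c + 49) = (c + 2)/(c - 7)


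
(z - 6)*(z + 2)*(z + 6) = z^3 + 2*z^2 - 36*z - 72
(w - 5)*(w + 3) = w^2 - 2*w - 15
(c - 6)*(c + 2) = c^2 - 4*c - 12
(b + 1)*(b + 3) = b^2 + 4*b + 3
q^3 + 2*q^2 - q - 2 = (q - 1)*(q + 1)*(q + 2)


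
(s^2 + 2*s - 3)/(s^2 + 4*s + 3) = (s - 1)/(s + 1)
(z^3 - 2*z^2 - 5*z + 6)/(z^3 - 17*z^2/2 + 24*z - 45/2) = 2*(z^2 + z - 2)/(2*z^2 - 11*z + 15)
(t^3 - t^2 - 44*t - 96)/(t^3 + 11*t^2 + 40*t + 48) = (t - 8)/(t + 4)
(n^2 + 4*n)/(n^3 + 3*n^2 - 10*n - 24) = n/(n^2 - n - 6)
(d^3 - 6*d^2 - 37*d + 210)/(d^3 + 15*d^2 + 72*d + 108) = (d^2 - 12*d + 35)/(d^2 + 9*d + 18)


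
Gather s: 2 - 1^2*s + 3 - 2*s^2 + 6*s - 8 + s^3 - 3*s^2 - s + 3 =s^3 - 5*s^2 + 4*s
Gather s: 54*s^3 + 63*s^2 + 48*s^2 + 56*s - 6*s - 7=54*s^3 + 111*s^2 + 50*s - 7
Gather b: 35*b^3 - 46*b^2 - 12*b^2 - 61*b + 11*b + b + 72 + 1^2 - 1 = 35*b^3 - 58*b^2 - 49*b + 72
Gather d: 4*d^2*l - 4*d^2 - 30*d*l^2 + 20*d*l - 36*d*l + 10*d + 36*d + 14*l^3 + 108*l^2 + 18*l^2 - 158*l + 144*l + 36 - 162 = d^2*(4*l - 4) + d*(-30*l^2 - 16*l + 46) + 14*l^3 + 126*l^2 - 14*l - 126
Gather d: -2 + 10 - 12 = -4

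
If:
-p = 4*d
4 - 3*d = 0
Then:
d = 4/3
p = -16/3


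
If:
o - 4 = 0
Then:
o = 4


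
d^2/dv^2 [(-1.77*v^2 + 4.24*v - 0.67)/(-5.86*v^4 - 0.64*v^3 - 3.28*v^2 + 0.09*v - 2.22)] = (364.686552*v^8 - 1707.3696*v^7 + 139.131856*v^6 - 412.81236*v^5 - 383.743776*v^4 + 998.388056*v^3 - 66.6170400000001*v^2 + 178.345584*v + 6.005742)/(201.230056*v^12 + 65.932032*v^11 + 345.102432*v^10 + 64.798324*v^9 + 419.839656*v^8 + 60.121632*v^7 + 293.045374*v^6 + 18.04716*v^5 + 157.604688*v^4 + 5.529735*v^3 + 48.549402*v^2 - 1.330668*v + 10.941048)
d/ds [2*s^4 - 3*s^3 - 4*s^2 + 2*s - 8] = 8*s^3 - 9*s^2 - 8*s + 2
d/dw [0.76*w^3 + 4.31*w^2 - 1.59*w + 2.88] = 2.28*w^2 + 8.62*w - 1.59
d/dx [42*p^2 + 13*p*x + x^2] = 13*p + 2*x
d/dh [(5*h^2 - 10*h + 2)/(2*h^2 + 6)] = (5*h^2 + 13*h - 15)/(h^4 + 6*h^2 + 9)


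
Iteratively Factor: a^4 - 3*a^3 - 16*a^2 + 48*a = (a + 4)*(a^3 - 7*a^2 + 12*a) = a*(a + 4)*(a^2 - 7*a + 12) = a*(a - 4)*(a + 4)*(a - 3)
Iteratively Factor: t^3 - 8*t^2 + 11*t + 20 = (t - 4)*(t^2 - 4*t - 5) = (t - 5)*(t - 4)*(t + 1)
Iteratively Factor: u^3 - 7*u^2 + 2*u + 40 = (u + 2)*(u^2 - 9*u + 20) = (u - 5)*(u + 2)*(u - 4)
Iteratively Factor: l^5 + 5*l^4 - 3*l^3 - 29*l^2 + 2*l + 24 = (l + 3)*(l^4 + 2*l^3 - 9*l^2 - 2*l + 8) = (l + 3)*(l + 4)*(l^3 - 2*l^2 - l + 2) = (l - 2)*(l + 3)*(l + 4)*(l^2 - 1) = (l - 2)*(l - 1)*(l + 3)*(l + 4)*(l + 1)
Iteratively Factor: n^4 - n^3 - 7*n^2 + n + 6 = (n + 2)*(n^3 - 3*n^2 - n + 3) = (n - 1)*(n + 2)*(n^2 - 2*n - 3) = (n - 1)*(n + 1)*(n + 2)*(n - 3)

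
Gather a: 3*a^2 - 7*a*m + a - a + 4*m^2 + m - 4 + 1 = 3*a^2 - 7*a*m + 4*m^2 + m - 3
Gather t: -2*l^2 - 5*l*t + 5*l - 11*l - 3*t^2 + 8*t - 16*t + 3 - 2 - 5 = -2*l^2 - 6*l - 3*t^2 + t*(-5*l - 8) - 4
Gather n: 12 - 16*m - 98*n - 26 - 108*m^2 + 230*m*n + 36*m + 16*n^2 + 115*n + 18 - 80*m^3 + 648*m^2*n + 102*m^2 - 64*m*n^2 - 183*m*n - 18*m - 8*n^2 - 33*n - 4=-80*m^3 - 6*m^2 + 2*m + n^2*(8 - 64*m) + n*(648*m^2 + 47*m - 16)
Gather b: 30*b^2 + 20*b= 30*b^2 + 20*b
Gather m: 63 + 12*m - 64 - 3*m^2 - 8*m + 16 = -3*m^2 + 4*m + 15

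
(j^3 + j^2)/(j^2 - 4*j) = j*(j + 1)/(j - 4)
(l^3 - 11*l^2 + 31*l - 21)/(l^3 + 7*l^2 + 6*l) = (l^3 - 11*l^2 + 31*l - 21)/(l*(l^2 + 7*l + 6))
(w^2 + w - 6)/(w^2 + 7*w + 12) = (w - 2)/(w + 4)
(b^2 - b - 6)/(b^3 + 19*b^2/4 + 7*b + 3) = 4*(b - 3)/(4*b^2 + 11*b + 6)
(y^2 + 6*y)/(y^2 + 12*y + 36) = y/(y + 6)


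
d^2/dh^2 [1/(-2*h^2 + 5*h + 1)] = 2*(-4*h^2 + 10*h + (4*h - 5)^2 + 2)/(-2*h^2 + 5*h + 1)^3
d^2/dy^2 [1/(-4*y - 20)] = -1/(2*(y + 5)^3)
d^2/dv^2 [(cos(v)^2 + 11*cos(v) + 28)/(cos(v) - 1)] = (-4*sin(v)^4 + 180*sin(v)^2 - 147*cos(v) + 3*cos(3*v) + 144)/(4*(cos(v) - 1)^3)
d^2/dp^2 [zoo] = 0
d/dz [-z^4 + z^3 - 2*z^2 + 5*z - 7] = -4*z^3 + 3*z^2 - 4*z + 5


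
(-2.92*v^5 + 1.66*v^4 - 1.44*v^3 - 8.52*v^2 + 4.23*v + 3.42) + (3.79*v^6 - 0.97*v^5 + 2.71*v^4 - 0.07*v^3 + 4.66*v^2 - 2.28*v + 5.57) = 3.79*v^6 - 3.89*v^5 + 4.37*v^4 - 1.51*v^3 - 3.86*v^2 + 1.95*v + 8.99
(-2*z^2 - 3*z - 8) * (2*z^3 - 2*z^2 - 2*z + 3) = -4*z^5 - 2*z^4 - 6*z^3 + 16*z^2 + 7*z - 24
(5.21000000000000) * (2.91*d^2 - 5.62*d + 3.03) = 15.1611*d^2 - 29.2802*d + 15.7863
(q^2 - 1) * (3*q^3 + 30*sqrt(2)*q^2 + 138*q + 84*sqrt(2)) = 3*q^5 + 30*sqrt(2)*q^4 + 135*q^3 + 54*sqrt(2)*q^2 - 138*q - 84*sqrt(2)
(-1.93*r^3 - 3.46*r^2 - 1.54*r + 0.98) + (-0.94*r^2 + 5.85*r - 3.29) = -1.93*r^3 - 4.4*r^2 + 4.31*r - 2.31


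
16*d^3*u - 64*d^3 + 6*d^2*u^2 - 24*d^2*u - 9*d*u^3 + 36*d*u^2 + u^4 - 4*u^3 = (-8*d + u)*(-2*d + u)*(d + u)*(u - 4)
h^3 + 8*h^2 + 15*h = h*(h + 3)*(h + 5)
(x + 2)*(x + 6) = x^2 + 8*x + 12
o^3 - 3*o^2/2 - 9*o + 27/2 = (o - 3)*(o - 3/2)*(o + 3)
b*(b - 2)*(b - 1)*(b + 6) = b^4 + 3*b^3 - 16*b^2 + 12*b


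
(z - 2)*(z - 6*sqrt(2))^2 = z^3 - 12*sqrt(2)*z^2 - 2*z^2 + 24*sqrt(2)*z + 72*z - 144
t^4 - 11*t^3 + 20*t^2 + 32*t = t*(t - 8)*(t - 4)*(t + 1)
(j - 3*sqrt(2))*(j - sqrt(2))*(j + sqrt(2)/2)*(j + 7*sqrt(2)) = j^4 + 7*sqrt(2)*j^3/2 - 47*j^2 + 17*sqrt(2)*j + 42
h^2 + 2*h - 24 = (h - 4)*(h + 6)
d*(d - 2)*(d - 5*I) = d^3 - 2*d^2 - 5*I*d^2 + 10*I*d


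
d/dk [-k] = -1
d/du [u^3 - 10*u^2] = u*(3*u - 20)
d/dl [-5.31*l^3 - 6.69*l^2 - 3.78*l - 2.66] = -15.93*l^2 - 13.38*l - 3.78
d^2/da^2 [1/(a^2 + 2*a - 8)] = 2*(-a^2 - 2*a + 4*(a + 1)^2 + 8)/(a^2 + 2*a - 8)^3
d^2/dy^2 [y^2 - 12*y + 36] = 2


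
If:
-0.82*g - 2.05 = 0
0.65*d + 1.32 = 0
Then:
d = -2.03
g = -2.50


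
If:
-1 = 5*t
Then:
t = -1/5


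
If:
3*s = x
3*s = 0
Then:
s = 0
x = 0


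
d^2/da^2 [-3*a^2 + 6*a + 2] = -6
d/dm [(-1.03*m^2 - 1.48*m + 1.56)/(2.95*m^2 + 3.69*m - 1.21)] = (0.565300000000001*m^2 - 6.7114*m - 3.9656)/(8.7025*m^4 + 21.771*m^3 + 6.4771*m^2 - 8.9298*m + 1.4641)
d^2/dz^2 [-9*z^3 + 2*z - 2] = -54*z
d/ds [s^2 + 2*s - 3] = 2*s + 2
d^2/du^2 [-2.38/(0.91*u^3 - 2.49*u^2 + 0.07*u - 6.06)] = ((12.9948*u - 11.8524)*(0.91*u^3 - 2.49*u^2 + 0.07*u - 6.06) - 2.38*(2.73*u^2 - 4.98*u + 0.07)*(5.46*u^2 - 9.96*u + 0.14))/(0.91*u^3 - 2.49*u^2 + 0.07*u - 6.06)^3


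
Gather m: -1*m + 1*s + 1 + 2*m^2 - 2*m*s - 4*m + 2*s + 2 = 2*m^2 + m*(-2*s - 5) + 3*s + 3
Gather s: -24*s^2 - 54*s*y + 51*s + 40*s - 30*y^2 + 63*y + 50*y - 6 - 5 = -24*s^2 + s*(91 - 54*y) - 30*y^2 + 113*y - 11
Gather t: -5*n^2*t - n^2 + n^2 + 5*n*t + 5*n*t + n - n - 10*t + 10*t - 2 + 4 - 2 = t*(-5*n^2 + 10*n)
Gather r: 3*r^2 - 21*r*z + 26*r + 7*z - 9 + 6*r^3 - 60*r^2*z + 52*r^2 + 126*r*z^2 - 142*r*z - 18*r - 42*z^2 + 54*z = 6*r^3 + r^2*(55 - 60*z) + r*(126*z^2 - 163*z + 8) - 42*z^2 + 61*z - 9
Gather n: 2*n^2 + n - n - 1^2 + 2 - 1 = 2*n^2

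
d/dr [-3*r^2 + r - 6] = 1 - 6*r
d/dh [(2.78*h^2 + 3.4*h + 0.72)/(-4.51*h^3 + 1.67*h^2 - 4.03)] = (12.5378*h^4 + 30.668*h^3 + 4.0636*h^2 - 24.8116*h - 13.702)/(20.3401*h^6 - 15.0634*h^5 + 2.7889*h^4 + 36.3506*h^3 - 13.4602*h^2 + 16.2409)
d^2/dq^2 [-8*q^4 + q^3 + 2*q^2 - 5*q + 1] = -96*q^2 + 6*q + 4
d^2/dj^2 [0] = 0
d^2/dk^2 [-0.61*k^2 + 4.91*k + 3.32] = -1.22000000000000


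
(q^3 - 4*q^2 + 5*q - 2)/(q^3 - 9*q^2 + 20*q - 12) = (q - 1)/(q - 6)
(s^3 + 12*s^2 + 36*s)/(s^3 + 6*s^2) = (s + 6)/s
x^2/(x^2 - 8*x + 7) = x^2/(x^2 - 8*x + 7)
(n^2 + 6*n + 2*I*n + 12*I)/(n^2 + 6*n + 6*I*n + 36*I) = (n + 2*I)/(n + 6*I)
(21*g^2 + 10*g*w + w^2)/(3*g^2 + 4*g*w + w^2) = (7*g + w)/(g + w)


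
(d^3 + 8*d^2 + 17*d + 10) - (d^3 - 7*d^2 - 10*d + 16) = 15*d^2 + 27*d - 6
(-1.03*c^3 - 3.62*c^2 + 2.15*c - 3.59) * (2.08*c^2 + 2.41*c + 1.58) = -2.1424*c^5 - 10.0119*c^4 - 5.8796*c^3 - 8.0053*c^2 - 5.2549*c - 5.6722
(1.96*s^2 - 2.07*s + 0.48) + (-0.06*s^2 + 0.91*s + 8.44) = 1.9*s^2 - 1.16*s + 8.92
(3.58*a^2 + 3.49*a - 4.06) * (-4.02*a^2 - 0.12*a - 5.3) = -14.3916*a^4 - 14.4594*a^3 - 3.0716*a^2 - 18.0098*a + 21.518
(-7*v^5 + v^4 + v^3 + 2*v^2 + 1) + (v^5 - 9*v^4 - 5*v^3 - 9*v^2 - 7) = -6*v^5 - 8*v^4 - 4*v^3 - 7*v^2 - 6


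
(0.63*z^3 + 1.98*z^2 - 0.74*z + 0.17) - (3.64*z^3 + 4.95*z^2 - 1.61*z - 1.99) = -3.01*z^3 - 2.97*z^2 + 0.87*z + 2.16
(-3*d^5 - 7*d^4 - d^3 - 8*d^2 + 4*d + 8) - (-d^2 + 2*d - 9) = -3*d^5 - 7*d^4 - d^3 - 7*d^2 + 2*d + 17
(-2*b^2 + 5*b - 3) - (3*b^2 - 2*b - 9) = -5*b^2 + 7*b + 6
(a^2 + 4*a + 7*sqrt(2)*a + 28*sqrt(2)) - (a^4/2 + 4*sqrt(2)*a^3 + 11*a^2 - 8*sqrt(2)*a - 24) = -a^4/2 - 4*sqrt(2)*a^3 - 10*a^2 + 4*a + 15*sqrt(2)*a + 24 + 28*sqrt(2)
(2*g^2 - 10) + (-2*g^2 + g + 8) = g - 2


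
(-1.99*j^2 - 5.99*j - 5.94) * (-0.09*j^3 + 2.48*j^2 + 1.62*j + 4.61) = 0.1791*j^5 - 4.3961*j^4 - 17.5444*j^3 - 33.6089*j^2 - 37.2367*j - 27.3834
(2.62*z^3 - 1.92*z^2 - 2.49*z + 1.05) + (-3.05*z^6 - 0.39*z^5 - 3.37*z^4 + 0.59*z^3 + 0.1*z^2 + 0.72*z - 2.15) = -3.05*z^6 - 0.39*z^5 - 3.37*z^4 + 3.21*z^3 - 1.82*z^2 - 1.77*z - 1.1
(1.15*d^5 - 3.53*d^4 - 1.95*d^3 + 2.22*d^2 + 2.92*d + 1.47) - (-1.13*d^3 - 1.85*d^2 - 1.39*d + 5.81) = 1.15*d^5 - 3.53*d^4 - 0.82*d^3 + 4.07*d^2 + 4.31*d - 4.34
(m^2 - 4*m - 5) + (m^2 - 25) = 2*m^2 - 4*m - 30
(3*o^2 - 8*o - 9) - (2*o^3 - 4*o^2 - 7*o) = -2*o^3 + 7*o^2 - o - 9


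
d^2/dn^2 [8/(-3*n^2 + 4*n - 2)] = 16*(9*n^2 - 12*n - 4*(3*n - 2)^2 + 6)/(3*n^2 - 4*n + 2)^3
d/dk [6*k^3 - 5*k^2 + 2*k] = 18*k^2 - 10*k + 2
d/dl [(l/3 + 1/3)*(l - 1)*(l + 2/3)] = l^2 + 4*l/9 - 1/3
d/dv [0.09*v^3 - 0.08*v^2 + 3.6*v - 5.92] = 0.27*v^2 - 0.16*v + 3.6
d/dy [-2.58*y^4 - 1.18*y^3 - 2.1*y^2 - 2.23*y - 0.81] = -10.32*y^3 - 3.54*y^2 - 4.2*y - 2.23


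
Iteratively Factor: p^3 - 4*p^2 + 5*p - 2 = (p - 2)*(p^2 - 2*p + 1) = (p - 2)*(p - 1)*(p - 1)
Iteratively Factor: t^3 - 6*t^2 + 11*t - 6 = (t - 3)*(t^2 - 3*t + 2) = (t - 3)*(t - 2)*(t - 1)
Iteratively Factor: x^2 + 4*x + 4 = (x + 2)*(x + 2)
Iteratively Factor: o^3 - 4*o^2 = (o)*(o^2 - 4*o) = o*(o - 4)*(o)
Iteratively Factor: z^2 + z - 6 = (z + 3)*(z - 2)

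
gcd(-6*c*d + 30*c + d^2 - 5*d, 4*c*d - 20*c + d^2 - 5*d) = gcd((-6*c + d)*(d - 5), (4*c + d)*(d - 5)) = d - 5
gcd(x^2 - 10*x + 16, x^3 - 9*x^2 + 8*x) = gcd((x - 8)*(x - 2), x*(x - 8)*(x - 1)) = x - 8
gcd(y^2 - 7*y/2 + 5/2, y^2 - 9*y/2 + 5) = y - 5/2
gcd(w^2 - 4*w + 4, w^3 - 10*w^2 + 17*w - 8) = 1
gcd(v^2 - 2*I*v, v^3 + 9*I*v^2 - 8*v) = v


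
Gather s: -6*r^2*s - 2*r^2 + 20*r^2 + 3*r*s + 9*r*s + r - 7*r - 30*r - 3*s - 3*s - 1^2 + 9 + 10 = 18*r^2 - 36*r + s*(-6*r^2 + 12*r - 6) + 18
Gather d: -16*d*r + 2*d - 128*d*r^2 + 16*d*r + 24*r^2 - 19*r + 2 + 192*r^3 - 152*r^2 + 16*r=d*(2 - 128*r^2) + 192*r^3 - 128*r^2 - 3*r + 2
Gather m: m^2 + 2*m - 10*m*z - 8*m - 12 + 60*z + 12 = m^2 + m*(-10*z - 6) + 60*z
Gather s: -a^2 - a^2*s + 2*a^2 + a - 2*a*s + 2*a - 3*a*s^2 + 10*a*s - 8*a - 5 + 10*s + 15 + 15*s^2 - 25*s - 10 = a^2 - 5*a + s^2*(15 - 3*a) + s*(-a^2 + 8*a - 15)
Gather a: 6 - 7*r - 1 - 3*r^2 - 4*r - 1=-3*r^2 - 11*r + 4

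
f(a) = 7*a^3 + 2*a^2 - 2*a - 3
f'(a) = 21*a^2 + 4*a - 2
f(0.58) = -2.12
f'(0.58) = 7.38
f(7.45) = 2987.56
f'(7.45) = 1193.35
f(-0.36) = -2.35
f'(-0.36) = -0.72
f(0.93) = 2.50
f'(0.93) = 19.88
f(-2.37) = -80.21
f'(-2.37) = 106.47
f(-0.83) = -3.96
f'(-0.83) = 9.15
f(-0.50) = -2.38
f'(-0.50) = 1.25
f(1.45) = 19.65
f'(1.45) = 47.95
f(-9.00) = -4926.00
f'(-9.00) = 1663.00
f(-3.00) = -168.00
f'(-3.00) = 175.00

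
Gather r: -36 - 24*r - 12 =-24*r - 48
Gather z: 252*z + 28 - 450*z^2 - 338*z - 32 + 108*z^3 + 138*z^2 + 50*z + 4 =108*z^3 - 312*z^2 - 36*z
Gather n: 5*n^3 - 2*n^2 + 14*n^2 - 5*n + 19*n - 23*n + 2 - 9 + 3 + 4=5*n^3 + 12*n^2 - 9*n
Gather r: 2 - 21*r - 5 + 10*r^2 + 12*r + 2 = 10*r^2 - 9*r - 1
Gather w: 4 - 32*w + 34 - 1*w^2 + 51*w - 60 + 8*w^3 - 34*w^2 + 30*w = 8*w^3 - 35*w^2 + 49*w - 22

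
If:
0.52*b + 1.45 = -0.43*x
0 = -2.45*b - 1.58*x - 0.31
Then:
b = 9.30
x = -14.62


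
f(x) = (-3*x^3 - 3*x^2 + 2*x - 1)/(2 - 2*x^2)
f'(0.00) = 1.00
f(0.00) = -0.50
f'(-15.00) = 1.50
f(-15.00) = -21.02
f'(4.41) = 1.42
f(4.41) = 8.34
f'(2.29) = 0.82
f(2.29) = 5.68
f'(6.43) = 1.47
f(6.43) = 11.27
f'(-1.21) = 18.25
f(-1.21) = 2.69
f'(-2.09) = 2.00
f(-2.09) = -1.35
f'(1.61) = -1.75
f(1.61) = 5.68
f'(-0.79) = 18.12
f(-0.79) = -3.95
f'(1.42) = -5.46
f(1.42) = 6.30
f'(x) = 4*x*(-3*x^3 - 3*x^2 + 2*x - 1)/(2 - 2*x^2)^2 + (-9*x^2 - 6*x + 2)/(2 - 2*x^2)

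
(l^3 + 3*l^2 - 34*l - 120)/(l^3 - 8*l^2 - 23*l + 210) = (l + 4)/(l - 7)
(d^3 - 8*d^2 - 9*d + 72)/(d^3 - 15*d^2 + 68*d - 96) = (d + 3)/(d - 4)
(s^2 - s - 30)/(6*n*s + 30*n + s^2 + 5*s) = (s - 6)/(6*n + s)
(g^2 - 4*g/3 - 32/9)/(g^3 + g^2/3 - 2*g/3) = (9*g^2 - 12*g - 32)/(3*g*(3*g^2 + g - 2))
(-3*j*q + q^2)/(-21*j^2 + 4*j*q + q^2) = q/(7*j + q)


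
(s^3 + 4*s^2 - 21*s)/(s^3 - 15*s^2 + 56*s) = (s^2 + 4*s - 21)/(s^2 - 15*s + 56)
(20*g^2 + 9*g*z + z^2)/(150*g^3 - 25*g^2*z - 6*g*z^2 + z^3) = (4*g + z)/(30*g^2 - 11*g*z + z^2)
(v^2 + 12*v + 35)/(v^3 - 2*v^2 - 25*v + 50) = (v + 7)/(v^2 - 7*v + 10)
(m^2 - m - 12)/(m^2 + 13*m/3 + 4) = 3*(m - 4)/(3*m + 4)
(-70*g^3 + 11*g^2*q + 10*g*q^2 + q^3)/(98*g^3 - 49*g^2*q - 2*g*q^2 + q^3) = (5*g + q)/(-7*g + q)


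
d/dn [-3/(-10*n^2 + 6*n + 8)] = 3*(3 - 10*n)/(2*(-5*n^2 + 3*n + 4)^2)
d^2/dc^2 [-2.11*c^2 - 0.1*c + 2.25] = -4.22000000000000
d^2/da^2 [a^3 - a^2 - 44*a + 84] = 6*a - 2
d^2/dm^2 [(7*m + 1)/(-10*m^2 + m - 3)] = 2*(-(7*m + 1)*(20*m - 1)^2 + 3*(70*m + 1)*(10*m^2 - m + 3))/(10*m^2 - m + 3)^3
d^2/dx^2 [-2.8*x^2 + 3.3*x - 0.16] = -5.60000000000000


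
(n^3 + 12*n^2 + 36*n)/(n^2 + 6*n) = n + 6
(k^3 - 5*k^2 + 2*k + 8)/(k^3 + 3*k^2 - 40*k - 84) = (k^3 - 5*k^2 + 2*k + 8)/(k^3 + 3*k^2 - 40*k - 84)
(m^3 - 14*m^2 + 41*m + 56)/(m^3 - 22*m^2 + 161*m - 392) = (m + 1)/(m - 7)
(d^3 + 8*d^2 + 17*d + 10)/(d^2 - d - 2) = (d^2 + 7*d + 10)/(d - 2)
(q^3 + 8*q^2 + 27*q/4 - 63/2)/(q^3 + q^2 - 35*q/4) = (2*q^2 + 9*q - 18)/(q*(2*q - 5))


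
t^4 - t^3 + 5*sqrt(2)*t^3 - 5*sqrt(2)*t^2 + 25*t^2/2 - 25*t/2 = t*(t - 1)*(t + 5*sqrt(2)/2)^2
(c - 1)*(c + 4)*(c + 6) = c^3 + 9*c^2 + 14*c - 24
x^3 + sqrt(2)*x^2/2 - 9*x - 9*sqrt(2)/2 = (x - 3)*(x + 3)*(x + sqrt(2)/2)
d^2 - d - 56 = (d - 8)*(d + 7)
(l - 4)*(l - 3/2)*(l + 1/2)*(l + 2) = l^4 - 3*l^3 - 27*l^2/4 + 19*l/2 + 6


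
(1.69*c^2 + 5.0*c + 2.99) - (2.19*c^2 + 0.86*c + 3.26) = -0.5*c^2 + 4.14*c - 0.27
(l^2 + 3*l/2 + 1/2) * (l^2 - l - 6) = l^4 + l^3/2 - 7*l^2 - 19*l/2 - 3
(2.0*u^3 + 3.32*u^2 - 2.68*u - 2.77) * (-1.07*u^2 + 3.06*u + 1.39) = -2.14*u^5 + 2.5676*u^4 + 15.8068*u^3 - 0.622100000000001*u^2 - 12.2014*u - 3.8503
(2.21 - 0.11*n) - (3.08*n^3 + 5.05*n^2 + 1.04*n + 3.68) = -3.08*n^3 - 5.05*n^2 - 1.15*n - 1.47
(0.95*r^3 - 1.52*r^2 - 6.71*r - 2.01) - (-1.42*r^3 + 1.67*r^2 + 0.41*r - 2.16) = 2.37*r^3 - 3.19*r^2 - 7.12*r + 0.15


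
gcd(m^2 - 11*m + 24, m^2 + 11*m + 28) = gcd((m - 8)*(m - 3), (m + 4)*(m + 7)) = 1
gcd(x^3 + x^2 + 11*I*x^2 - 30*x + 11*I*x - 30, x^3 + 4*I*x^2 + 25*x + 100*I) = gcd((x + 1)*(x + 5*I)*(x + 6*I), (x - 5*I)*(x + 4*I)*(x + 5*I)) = x + 5*I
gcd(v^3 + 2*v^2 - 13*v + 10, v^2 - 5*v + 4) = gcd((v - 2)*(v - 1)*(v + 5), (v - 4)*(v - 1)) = v - 1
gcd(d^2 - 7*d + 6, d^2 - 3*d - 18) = d - 6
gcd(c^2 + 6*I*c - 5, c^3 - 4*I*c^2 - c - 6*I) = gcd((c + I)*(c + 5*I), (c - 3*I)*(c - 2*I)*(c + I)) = c + I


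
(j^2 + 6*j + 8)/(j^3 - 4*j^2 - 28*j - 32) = (j + 4)/(j^2 - 6*j - 16)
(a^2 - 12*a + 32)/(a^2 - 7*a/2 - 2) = 2*(a - 8)/(2*a + 1)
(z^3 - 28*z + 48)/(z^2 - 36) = (z^2 - 6*z + 8)/(z - 6)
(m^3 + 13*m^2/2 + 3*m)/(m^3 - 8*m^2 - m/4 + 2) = 2*m*(m + 6)/(2*m^2 - 17*m + 8)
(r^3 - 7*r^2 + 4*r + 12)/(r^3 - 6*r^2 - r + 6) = (r - 2)/(r - 1)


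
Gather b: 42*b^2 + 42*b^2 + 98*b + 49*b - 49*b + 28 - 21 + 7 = 84*b^2 + 98*b + 14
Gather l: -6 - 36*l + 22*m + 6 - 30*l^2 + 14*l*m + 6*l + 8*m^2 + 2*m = -30*l^2 + l*(14*m - 30) + 8*m^2 + 24*m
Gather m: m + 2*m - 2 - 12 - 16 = 3*m - 30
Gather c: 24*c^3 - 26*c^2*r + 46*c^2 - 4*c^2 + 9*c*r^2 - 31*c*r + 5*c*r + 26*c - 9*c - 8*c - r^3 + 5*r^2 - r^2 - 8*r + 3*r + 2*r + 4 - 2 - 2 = 24*c^3 + c^2*(42 - 26*r) + c*(9*r^2 - 26*r + 9) - r^3 + 4*r^2 - 3*r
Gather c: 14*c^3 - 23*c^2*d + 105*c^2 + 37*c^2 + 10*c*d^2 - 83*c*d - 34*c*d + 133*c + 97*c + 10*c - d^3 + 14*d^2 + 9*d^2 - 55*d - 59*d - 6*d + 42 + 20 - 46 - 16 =14*c^3 + c^2*(142 - 23*d) + c*(10*d^2 - 117*d + 240) - d^3 + 23*d^2 - 120*d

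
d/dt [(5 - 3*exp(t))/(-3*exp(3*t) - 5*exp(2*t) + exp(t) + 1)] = (-(3*exp(t) - 5)*(9*exp(2*t) + 10*exp(t) - 1) + 9*exp(3*t) + 15*exp(2*t) - 3*exp(t) - 3)*exp(t)/(3*exp(3*t) + 5*exp(2*t) - exp(t) - 1)^2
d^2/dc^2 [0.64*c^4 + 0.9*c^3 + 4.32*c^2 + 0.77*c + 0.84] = 7.68*c^2 + 5.4*c + 8.64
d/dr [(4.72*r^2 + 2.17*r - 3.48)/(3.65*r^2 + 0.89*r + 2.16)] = (-3.7197*r^2 + 45.7944*r + 7.7844)/(13.3225*r^4 + 6.497*r^3 + 16.5601*r^2 + 3.8448*r + 4.6656)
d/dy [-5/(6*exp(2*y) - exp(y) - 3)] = (60*exp(y) - 5)*exp(y)/(-6*exp(2*y) + exp(y) + 3)^2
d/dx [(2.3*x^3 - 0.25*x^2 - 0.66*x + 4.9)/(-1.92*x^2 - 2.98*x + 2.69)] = (-4.416*x^4 - 13.708*x^3 + 18.0388*x^2 + 17.471*x + 12.8266)/(3.6864*x^4 + 11.4432*x^3 - 1.4492*x^2 - 16.0324*x + 7.2361)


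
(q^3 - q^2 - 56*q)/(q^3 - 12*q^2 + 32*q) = (q + 7)/(q - 4)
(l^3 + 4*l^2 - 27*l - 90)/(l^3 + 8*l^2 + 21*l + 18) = (l^2 + l - 30)/(l^2 + 5*l + 6)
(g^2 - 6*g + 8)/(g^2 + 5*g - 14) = (g - 4)/(g + 7)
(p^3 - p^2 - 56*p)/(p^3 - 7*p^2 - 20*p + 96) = p*(p + 7)/(p^2 + p - 12)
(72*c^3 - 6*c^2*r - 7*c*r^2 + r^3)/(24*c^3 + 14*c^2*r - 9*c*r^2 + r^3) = (3*c + r)/(c + r)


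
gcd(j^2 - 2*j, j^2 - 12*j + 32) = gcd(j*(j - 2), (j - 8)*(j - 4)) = 1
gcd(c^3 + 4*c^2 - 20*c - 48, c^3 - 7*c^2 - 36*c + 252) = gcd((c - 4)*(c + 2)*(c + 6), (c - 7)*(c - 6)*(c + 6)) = c + 6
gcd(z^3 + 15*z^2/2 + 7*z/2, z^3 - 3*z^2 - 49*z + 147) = z + 7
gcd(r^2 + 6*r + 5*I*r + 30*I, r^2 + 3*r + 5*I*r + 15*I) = r + 5*I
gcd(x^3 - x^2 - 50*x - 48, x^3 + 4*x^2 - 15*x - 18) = x^2 + 7*x + 6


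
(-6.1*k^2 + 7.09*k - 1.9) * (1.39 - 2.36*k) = 14.396*k^3 - 25.2114*k^2 + 14.3391*k - 2.641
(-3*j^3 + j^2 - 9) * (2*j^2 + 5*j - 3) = -6*j^5 - 13*j^4 + 14*j^3 - 21*j^2 - 45*j + 27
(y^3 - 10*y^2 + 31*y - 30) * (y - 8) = y^4 - 18*y^3 + 111*y^2 - 278*y + 240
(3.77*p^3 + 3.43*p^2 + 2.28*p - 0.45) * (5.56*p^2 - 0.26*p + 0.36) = 20.9612*p^5 + 18.0906*p^4 + 13.1422*p^3 - 1.86*p^2 + 0.9378*p - 0.162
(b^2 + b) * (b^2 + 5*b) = b^4 + 6*b^3 + 5*b^2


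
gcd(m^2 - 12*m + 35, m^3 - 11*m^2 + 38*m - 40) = m - 5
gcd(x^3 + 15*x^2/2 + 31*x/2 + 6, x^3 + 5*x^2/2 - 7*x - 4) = x^2 + 9*x/2 + 2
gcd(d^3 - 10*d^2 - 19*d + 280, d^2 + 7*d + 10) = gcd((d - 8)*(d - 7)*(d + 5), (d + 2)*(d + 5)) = d + 5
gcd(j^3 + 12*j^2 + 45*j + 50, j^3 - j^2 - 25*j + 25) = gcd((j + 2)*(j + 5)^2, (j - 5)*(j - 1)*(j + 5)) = j + 5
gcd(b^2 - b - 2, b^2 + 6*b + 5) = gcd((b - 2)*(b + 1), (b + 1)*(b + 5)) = b + 1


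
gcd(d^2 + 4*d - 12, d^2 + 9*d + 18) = d + 6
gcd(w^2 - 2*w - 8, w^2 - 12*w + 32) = w - 4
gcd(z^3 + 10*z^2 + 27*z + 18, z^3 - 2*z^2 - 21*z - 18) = z^2 + 4*z + 3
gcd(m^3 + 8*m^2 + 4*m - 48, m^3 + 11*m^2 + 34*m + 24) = m^2 + 10*m + 24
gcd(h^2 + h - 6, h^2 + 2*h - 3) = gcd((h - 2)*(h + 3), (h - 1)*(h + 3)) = h + 3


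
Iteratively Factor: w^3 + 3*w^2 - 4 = (w + 2)*(w^2 + w - 2) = (w + 2)^2*(w - 1)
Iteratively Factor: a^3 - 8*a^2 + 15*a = (a)*(a^2 - 8*a + 15) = a*(a - 3)*(a - 5)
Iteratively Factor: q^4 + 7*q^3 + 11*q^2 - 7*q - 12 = (q + 1)*(q^3 + 6*q^2 + 5*q - 12) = (q + 1)*(q + 3)*(q^2 + 3*q - 4) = (q - 1)*(q + 1)*(q + 3)*(q + 4)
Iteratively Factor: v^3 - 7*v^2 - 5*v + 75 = (v - 5)*(v^2 - 2*v - 15) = (v - 5)^2*(v + 3)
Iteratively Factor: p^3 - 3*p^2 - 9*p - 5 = (p + 1)*(p^2 - 4*p - 5) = (p - 5)*(p + 1)*(p + 1)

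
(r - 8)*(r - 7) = r^2 - 15*r + 56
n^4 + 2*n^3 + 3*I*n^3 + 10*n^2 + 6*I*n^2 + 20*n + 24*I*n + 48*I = (n + 2)*(n - 3*I)*(n + 2*I)*(n + 4*I)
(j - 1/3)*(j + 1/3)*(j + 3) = j^3 + 3*j^2 - j/9 - 1/3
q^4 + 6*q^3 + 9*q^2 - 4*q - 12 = (q - 1)*(q + 2)^2*(q + 3)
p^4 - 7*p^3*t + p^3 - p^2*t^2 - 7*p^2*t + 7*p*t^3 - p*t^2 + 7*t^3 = (p + 1)*(p - 7*t)*(p - t)*(p + t)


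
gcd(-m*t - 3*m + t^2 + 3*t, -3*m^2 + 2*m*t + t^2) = -m + t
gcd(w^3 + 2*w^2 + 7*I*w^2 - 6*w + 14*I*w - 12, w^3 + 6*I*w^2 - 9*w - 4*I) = w + I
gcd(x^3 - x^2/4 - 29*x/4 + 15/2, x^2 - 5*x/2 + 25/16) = x - 5/4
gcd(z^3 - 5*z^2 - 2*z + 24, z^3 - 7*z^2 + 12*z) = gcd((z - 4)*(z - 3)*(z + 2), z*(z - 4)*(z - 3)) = z^2 - 7*z + 12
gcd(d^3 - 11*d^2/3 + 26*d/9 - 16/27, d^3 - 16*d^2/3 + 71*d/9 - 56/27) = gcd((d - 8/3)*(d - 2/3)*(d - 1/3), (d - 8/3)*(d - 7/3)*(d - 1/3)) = d^2 - 3*d + 8/9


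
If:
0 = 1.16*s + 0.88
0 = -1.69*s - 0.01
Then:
No Solution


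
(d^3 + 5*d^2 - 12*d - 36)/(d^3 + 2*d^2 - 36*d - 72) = (d - 3)/(d - 6)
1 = 1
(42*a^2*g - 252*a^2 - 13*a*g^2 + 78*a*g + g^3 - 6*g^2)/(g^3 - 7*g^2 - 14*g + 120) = (42*a^2 - 13*a*g + g^2)/(g^2 - g - 20)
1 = 1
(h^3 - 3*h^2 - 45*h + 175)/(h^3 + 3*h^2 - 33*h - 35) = (h - 5)/(h + 1)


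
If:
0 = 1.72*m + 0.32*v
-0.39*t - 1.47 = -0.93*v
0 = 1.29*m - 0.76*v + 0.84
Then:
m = -0.16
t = -1.77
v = 0.84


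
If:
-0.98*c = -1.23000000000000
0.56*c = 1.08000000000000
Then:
No Solution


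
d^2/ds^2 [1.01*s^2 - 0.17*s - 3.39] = 2.02000000000000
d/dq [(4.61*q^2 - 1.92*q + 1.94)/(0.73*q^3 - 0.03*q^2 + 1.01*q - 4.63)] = (-3.3653*q^4 + 2.8032*q^3 + 0.349900000000002*q^2 - 42.5722*q + 6.9302)/(0.5329*q^6 - 0.0438*q^5 + 1.4755*q^4 - 6.8204*q^3 + 1.2979*q^2 - 9.3526*q + 21.4369)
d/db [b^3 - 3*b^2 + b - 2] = 3*b^2 - 6*b + 1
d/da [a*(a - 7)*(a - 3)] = 3*a^2 - 20*a + 21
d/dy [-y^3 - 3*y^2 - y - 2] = -3*y^2 - 6*y - 1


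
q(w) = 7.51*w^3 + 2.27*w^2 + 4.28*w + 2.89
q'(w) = 22.53*w^2 + 4.54*w + 4.28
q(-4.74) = -766.18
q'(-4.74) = 488.96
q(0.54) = 7.05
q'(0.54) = 13.30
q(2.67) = 173.45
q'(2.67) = 177.02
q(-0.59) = -0.39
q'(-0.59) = 9.44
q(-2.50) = -110.97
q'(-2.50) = 133.74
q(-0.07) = 2.60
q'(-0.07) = 4.07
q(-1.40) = -19.26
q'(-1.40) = 42.08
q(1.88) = 68.86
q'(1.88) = 92.45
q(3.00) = 238.93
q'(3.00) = 220.67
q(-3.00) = -192.29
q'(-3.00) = 193.43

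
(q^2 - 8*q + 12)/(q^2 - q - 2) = (q - 6)/(q + 1)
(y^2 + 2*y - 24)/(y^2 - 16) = (y + 6)/(y + 4)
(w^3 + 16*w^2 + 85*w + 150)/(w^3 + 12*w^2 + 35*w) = (w^2 + 11*w + 30)/(w*(w + 7))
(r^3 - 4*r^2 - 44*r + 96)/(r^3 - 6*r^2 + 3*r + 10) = (r^2 - 2*r - 48)/(r^2 - 4*r - 5)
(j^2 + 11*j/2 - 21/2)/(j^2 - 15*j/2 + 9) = (j + 7)/(j - 6)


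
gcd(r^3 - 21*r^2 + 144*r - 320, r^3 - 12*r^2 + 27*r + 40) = r^2 - 13*r + 40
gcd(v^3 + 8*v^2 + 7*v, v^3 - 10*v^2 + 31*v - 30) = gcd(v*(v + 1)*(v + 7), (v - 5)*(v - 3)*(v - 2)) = 1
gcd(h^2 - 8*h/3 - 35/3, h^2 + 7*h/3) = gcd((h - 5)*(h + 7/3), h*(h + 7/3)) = h + 7/3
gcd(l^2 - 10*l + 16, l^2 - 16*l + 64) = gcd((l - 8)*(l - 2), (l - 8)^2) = l - 8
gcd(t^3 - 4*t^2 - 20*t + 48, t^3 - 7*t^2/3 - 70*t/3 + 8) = t^2 - 2*t - 24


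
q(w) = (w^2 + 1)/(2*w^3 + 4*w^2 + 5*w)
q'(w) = 2*w/(2*w^3 + 4*w^2 + 5*w) + (w^2 + 1)*(-6*w^2 - 8*w - 5)/(2*w^3 + 4*w^2 + 5*w)^2 = (-2*w^4 - w^2 - 8*w - 5)/(w^2*(4*w^4 + 16*w^3 + 36*w^2 + 40*w + 25))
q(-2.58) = -0.37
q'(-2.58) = -0.19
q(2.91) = 0.10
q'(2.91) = -0.02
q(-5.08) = -0.15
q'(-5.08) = -0.04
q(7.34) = 0.05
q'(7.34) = -0.01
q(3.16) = 0.09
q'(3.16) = -0.02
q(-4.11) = -0.19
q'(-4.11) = -0.07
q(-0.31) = -0.89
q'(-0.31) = -1.76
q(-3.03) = -0.30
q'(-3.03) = -0.14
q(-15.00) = -0.04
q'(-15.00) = 0.00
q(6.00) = 0.06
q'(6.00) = -0.00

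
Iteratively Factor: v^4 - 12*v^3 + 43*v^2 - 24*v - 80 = (v + 1)*(v^3 - 13*v^2 + 56*v - 80) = (v - 5)*(v + 1)*(v^2 - 8*v + 16) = (v - 5)*(v - 4)*(v + 1)*(v - 4)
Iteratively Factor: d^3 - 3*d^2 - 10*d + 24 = (d - 2)*(d^2 - d - 12) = (d - 4)*(d - 2)*(d + 3)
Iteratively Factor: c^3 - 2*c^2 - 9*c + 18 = (c - 2)*(c^2 - 9) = (c - 2)*(c + 3)*(c - 3)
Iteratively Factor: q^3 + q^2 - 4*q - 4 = (q + 1)*(q^2 - 4) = (q - 2)*(q + 1)*(q + 2)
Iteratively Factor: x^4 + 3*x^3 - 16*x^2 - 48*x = (x - 4)*(x^3 + 7*x^2 + 12*x) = (x - 4)*(x + 4)*(x^2 + 3*x) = x*(x - 4)*(x + 4)*(x + 3)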